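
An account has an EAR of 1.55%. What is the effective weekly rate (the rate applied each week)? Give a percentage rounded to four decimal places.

The per-week rate i satisfies (1 + i)^52 = 1 + 0.0155.
i = 1.0155^(1/52) − 1 = 0.0002958 = 0.0296%.

0.0296%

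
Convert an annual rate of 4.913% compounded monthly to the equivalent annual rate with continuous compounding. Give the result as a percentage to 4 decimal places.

4.9030%

EAR = (1 + 0.04913/12)^12 − 1 = 0.050252.
Equivalent continuous rate: r = ln(1 + 0.050252) = 0.049030 = 4.9030%.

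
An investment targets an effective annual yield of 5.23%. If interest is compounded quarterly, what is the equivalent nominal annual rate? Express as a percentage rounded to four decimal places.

5.1304%

(1 + r/4)^4 − 1 = 0.0523, so 1 + r/4 = 1.0523^(1/4).
r/4 = 0.012826, so r = 0.051304 = 5.1304%.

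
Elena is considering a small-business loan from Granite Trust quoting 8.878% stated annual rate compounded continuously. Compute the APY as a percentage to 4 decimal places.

9.2840%

With continuous compounding, EAR = e^0.08878 − 1.
e^0.08878 = 1.092840, so EAR = 0.092840 = 9.2840%.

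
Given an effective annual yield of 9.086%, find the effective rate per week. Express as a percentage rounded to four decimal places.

The per-week rate i satisfies (1 + i)^52 = 1 + 0.09086.
i = 1.09086^(1/52) − 1 = 0.0016738 = 0.1674%.

0.1674%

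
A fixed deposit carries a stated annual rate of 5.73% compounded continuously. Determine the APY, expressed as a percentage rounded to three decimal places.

5.897%

With continuous compounding, EAR = e^0.0573 − 1.
e^0.0573 = 1.058973, so EAR = 0.058973 = 5.897%.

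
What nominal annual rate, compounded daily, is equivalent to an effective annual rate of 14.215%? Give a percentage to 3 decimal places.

(1 + r/365)^365 − 1 = 0.14215, so 1 + r/365 = 1.14215^(1/365).
r/365 = 0.000364, so r = 0.132937 = 13.294%.

13.294%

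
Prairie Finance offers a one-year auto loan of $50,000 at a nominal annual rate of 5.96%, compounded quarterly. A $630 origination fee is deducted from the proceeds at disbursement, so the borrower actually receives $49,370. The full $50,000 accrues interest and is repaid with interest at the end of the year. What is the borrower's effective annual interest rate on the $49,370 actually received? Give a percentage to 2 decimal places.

7.45%

Amount owed after one year: 50,000 × (1 + 0.0596/4)^4 = 50,000 × 1.060945 = $53,047.27.
Effective rate on net proceeds: 53,047.27 / 49,370 − 1 = 0.074484 = 7.45%.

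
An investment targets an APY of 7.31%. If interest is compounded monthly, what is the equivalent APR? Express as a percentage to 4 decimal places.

(1 + r/12)^12 − 1 = 0.0731, so 1 + r/12 = 1.0731^(1/12).
r/12 = 0.005897, so r = 0.070759 = 7.0759%.

7.0759%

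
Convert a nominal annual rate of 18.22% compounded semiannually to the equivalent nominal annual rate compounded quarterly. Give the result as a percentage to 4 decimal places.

17.8229%

EAR = (1 + 0.1822/2)^2 − 1 = 0.190499.
Solve (1 + r/4)^4 = 1.190499: r/4 = 1.190499^(1/4) − 1 = 0.044557, so r = 0.178229 = 17.8229%.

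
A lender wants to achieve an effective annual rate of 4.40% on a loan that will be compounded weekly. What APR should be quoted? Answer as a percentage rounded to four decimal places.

4.3077%

(1 + r/52)^52 − 1 = 0.0440, so 1 + r/52 = 1.0440^(1/52).
r/52 = 0.000828, so r = 0.043077 = 4.3077%.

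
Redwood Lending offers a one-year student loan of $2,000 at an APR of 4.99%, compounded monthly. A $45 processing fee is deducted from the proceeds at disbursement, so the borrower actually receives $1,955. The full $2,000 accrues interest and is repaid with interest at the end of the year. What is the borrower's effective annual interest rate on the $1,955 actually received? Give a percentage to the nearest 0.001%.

Amount owed after one year: 2,000 × (1 + 0.0499/12)^12 = 2,000 × 1.051057 = $2,102.11.
Effective rate on net proceeds: 2,102.11 / 1,955 − 1 = 0.075250 = 7.525%.

7.525%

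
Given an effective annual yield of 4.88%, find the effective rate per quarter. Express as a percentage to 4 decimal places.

1.1983%

The per-quarter rate i satisfies (1 + i)^4 = 1 + 0.0488.
i = 1.0488^(1/4) − 1 = 0.0119829 = 1.1983%.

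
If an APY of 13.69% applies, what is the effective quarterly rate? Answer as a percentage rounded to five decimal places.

The per-quarter rate i satisfies (1 + i)^4 = 1 + 0.1369.
i = 1.1369^(1/4) − 1 = 0.0325963 = 3.25963%.

3.25963%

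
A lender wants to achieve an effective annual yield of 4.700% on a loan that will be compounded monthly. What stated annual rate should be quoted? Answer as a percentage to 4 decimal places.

4.6017%

(1 + r/12)^12 − 1 = 0.04700, so 1 + r/12 = 1.04700^(1/12).
r/12 = 0.003835, so r = 0.046017 = 4.6017%.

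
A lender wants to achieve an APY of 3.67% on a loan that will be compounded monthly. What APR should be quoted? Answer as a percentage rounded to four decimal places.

3.6097%

(1 + r/12)^12 − 1 = 0.0367, so 1 + r/12 = 1.0367^(1/12).
r/12 = 0.003008, so r = 0.036097 = 3.6097%.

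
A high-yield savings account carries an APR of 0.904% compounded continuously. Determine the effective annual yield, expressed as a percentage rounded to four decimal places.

0.9081%

With continuous compounding, EAR = e^0.00904 − 1.
e^0.00904 = 1.009081, so EAR = 0.009081 = 0.9081%.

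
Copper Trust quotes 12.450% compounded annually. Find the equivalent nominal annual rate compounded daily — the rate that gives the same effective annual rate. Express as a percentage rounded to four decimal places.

11.7357%

Compounded annually, EAR = nominal = 0.124500.
Solve (1 + r/365)^365 = 1.124500: r/365 = 1.124500^(1/365) − 1 = 0.000322, so r = 0.117357 = 11.7357%.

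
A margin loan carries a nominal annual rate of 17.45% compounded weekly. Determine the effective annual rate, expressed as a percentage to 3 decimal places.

EAR = (1 + 0.1745/52)^52 − 1.
= (1 + 0.003356)^52 − 1 = 1.190303 − 1 = 19.030%.

19.030%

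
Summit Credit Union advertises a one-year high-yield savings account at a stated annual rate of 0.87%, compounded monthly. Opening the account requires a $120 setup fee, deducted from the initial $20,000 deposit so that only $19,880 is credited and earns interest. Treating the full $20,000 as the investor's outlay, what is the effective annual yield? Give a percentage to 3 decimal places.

0.268%

Value after one year: 19,880 × (1 + 0.0087/12)^12 = 19,880 × 1.008735 = $20,053.65.
Effective yield on the $20,000 outlay: 20,053.65 / 20,000 − 1 = 0.002682 = 0.268%.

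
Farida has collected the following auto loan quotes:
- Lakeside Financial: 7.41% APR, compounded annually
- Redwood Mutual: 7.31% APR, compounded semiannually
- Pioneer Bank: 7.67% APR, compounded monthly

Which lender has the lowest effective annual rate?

Lakeside Financial: compounded annually, EAR = 7.410%
Redwood Mutual: (1 + 0.0731/2)^2 − 1 = 7.444%
Pioneer Bank: (1 + 0.0767/12)^12 − 1 = 7.945%
The lowest effective annual rate is Lakeside Financial at 7.410%.

Lakeside Financial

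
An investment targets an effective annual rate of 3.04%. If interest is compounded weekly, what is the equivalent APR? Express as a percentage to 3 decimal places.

(1 + r/52)^52 − 1 = 0.0304, so 1 + r/52 = 1.0304^(1/52).
r/52 = 0.000576, so r = 0.029956 = 2.996%.

2.996%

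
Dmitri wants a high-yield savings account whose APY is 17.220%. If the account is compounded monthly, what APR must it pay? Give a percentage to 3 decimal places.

15.994%

(1 + r/12)^12 − 1 = 0.17220, so 1 + r/12 = 1.17220^(1/12).
r/12 = 0.013328, so r = 0.159939 = 15.994%.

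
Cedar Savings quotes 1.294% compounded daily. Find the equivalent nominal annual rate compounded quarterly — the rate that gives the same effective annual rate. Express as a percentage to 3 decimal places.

1.296%

EAR = (1 + 0.01294/365)^365 − 1 = 0.013024.
Solve (1 + r/4)^4 = 1.013024: r/4 = 1.013024^(1/4) − 1 = 0.003240, so r = 0.012961 = 1.296%.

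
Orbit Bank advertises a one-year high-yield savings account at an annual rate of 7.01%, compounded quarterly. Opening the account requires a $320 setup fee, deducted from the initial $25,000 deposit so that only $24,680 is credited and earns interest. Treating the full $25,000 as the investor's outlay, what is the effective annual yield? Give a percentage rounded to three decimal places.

Value after one year: 24,680 × (1 + 0.0701/4)^4 = 24,680 × 1.071964 = $26,456.08.
Effective yield on the $25,000 outlay: 26,456.08 / 25,000 − 1 = 0.058243 = 5.824%.

5.824%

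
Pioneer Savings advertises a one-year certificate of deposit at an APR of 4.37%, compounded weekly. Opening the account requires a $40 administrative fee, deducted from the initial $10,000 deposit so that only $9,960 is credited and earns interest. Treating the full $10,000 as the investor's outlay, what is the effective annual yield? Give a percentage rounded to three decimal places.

4.047%

Value after one year: 9,960 × (1 + 0.0437/52)^52 = 9,960 × 1.044650 = $10,404.71.
Effective yield on the $10,000 outlay: 10,404.71 / 10,000 − 1 = 0.040471 = 4.047%.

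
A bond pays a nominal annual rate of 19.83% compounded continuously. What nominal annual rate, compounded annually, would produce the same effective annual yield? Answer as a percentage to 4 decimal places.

21.9328%

EAR under continuous compounding: e^0.1983 − 1 = 0.219328.
Compounded annually, the equivalent nominal rate is the EAR itself: 21.9328%.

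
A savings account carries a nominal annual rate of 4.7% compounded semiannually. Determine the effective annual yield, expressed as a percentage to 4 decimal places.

EAR = (1 + 0.047/2)^2 − 1.
= (1 + 0.023500)^2 − 1 = 1.047552 − 1 = 4.7552%.

4.7552%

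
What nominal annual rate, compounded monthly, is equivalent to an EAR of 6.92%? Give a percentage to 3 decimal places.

6.710%

(1 + r/12)^12 − 1 = 0.0692, so 1 + r/12 = 1.0692^(1/12).
r/12 = 0.005591, so r = 0.067098 = 6.710%.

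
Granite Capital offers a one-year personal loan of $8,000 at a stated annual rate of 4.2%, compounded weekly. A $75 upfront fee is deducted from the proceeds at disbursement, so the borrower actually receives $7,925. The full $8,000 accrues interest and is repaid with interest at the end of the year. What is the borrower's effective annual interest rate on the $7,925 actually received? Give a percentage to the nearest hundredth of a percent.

5.27%

Amount owed after one year: 8,000 × (1 + 0.042/52)^52 = 8,000 × 1.042877 = $8,343.01.
Effective rate on net proceeds: 8,343.01 / 7,925 − 1 = 0.052746 = 5.27%.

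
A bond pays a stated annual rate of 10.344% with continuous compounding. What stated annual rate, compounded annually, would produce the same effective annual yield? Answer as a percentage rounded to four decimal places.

EAR under continuous compounding: e^0.10344 − 1 = 0.108979.
Compounded annually, the equivalent nominal rate is the EAR itself: 10.8979%.

10.8979%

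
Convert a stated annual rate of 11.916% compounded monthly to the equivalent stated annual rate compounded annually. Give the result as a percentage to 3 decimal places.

EAR = (1 + 0.11916/12)^12 − 1 = 0.125888.
Compounded annually, the equivalent nominal rate is the EAR itself: 12.589%.

12.589%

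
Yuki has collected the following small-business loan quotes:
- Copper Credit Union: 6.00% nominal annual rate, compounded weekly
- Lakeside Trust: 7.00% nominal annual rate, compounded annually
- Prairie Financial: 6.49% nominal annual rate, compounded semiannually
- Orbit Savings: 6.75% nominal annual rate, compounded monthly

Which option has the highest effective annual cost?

Lakeside Trust

Copper Credit Union: (1 + 0.0600/52)^52 − 1 = 6.180%
Lakeside Trust: compounded annually, EAR = 7.000%
Prairie Financial: (1 + 0.0649/2)^2 − 1 = 6.595%
Orbit Savings: (1 + 0.0675/12)^12 − 1 = 6.963%
The highest effective annual rate is Lakeside Trust at 7.000%.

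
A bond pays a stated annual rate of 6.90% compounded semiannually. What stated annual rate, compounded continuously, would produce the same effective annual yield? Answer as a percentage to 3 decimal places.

6.784%

EAR = (1 + 0.0690/2)^2 − 1 = 0.070190.
Equivalent continuous rate: r = ln(1 + 0.070190) = 0.067836 = 6.784%.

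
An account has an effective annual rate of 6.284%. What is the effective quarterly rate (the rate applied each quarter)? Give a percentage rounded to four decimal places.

1.5353%

The per-quarter rate i satisfies (1 + i)^4 = 1 + 0.06284.
i = 1.06284^(1/4) − 1 = 0.0153528 = 1.5353%.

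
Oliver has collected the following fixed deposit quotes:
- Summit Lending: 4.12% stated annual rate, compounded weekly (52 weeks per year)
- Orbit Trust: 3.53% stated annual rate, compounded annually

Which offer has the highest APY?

Summit Lending: (1 + 0.0412/52)^52 − 1 = 4.204%
Orbit Trust: compounded annually, EAR = 3.530%
The highest effective annual rate is Summit Lending at 4.204%.

Summit Lending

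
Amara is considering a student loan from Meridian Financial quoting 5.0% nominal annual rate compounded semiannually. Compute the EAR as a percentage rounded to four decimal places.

5.0625%

EAR = (1 + 0.050/2)^2 − 1.
= 1.050625 − 1 = 5.0625%.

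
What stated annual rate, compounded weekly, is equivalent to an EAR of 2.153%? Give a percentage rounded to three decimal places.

(1 + r/52)^52 − 1 = 0.02153, so 1 + r/52 = 1.02153^(1/52).
r/52 = 0.000410, so r = 0.021306 = 2.131%.

2.131%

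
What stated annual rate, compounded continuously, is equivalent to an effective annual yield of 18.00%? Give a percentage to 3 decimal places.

16.551%

Continuous: nominal r satisfies e^r − 1 = 0.1800.
r = ln(1 + 0.1800) = ln(1.1800) = 0.165514 = 16.551%.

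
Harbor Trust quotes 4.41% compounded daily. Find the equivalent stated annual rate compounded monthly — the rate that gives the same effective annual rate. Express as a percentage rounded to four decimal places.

EAR = (1 + 0.0441/365)^365 − 1 = 0.045084.
Solve (1 + r/12)^12 = 1.045084: r/12 = 1.045084^(1/12) − 1 = 0.003682, so r = 0.044178 = 4.4178%.

4.4178%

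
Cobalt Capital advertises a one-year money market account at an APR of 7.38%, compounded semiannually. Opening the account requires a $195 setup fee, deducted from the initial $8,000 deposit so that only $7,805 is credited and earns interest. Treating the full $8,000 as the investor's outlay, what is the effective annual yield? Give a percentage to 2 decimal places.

4.90%

Value after one year: 7,805 × (1 + 0.0738/2)^2 = 7,805 × 1.075162 = $8,391.64.
Effective yield on the $8,000 outlay: 8,391.64 / 8,000 − 1 = 0.048955 = 4.90%.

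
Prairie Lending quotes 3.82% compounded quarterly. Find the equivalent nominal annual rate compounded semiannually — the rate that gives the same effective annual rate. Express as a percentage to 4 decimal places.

EAR = (1 + 0.0382/4)^4 − 1 = 0.038751.
Solve (1 + r/2)^2 = 1.038751: r/2 = 1.038751^(1/2) − 1 = 0.019191, so r = 0.038382 = 3.8382%.

3.8382%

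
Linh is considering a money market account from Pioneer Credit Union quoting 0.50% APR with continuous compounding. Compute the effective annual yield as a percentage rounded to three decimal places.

0.501%

With continuous compounding, EAR = e^0.0050 − 1.
e^0.0050 = 1.005013, so EAR = 0.005013 = 0.501%.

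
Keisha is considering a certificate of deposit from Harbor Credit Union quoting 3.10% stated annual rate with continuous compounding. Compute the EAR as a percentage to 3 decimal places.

3.149%

With continuous compounding, EAR = e^0.0310 − 1.
e^0.0310 = 1.031486, so EAR = 0.031486 = 3.149%.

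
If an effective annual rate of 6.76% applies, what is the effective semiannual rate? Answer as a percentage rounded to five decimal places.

3.32473%

The per-half-year rate i satisfies (1 + i)^2 = 1 + 0.0676.
i = 1.0676^(1/2) − 1 = 0.0332473 = 3.32473%.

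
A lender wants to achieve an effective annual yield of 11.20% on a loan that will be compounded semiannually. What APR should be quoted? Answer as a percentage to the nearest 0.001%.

10.903%

(1 + r/2)^2 − 1 = 0.1120, so 1 + r/2 = 1.1120^(1/2).
r/2 = 0.054514, so r = 0.109028 = 10.903%.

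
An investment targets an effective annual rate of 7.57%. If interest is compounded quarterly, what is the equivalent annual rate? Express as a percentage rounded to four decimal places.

7.3641%

(1 + r/4)^4 − 1 = 0.0757, so 1 + r/4 = 1.0757^(1/4).
r/4 = 0.018410, so r = 0.073641 = 7.3641%.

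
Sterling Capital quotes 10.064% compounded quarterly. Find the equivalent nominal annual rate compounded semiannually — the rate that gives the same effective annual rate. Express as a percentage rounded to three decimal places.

10.191%

EAR = (1 + 0.10064/4)^4 − 1 = 0.104502.
Solve (1 + r/2)^2 = 1.104502: r/2 = 1.104502^(1/2) − 1 = 0.050953, so r = 0.101906 = 10.191%.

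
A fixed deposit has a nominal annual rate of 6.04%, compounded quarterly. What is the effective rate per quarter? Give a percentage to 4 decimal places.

With a nominal annual rate compounded quarterly, the periodic rate is the nominal rate divided by 4.
i = 0.0604 / 4 = 0.0151000 = 1.5100%.

1.5100%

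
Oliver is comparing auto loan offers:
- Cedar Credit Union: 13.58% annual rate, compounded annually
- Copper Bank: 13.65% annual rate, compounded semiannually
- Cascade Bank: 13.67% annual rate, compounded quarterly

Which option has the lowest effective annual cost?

Cedar Credit Union

Cedar Credit Union: compounded annually, EAR = 13.580%
Copper Bank: (1 + 0.1365/2)^2 − 1 = 14.116%
Cascade Bank: (1 + 0.1367/4)^4 − 1 = 14.387%
The lowest effective annual rate is Cedar Credit Union at 13.580%.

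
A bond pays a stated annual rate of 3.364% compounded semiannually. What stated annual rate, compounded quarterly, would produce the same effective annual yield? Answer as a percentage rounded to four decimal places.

EAR = (1 + 0.03364/2)^2 − 1 = 0.033923.
Solve (1 + r/4)^4 = 1.033923: r/4 = 1.033923^(1/4) − 1 = 0.008375, so r = 0.033500 = 3.3500%.

3.3500%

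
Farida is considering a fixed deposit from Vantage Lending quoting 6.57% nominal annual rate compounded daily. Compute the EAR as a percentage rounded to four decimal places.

6.7900%

EAR = (1 + 0.0657/365)^365 − 1.
= 1.067900 − 1 = 6.7900%.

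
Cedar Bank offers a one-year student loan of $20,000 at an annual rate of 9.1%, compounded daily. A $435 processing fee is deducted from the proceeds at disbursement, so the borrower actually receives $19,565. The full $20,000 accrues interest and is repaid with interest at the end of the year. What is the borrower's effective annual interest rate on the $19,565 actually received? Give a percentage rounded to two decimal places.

Amount owed after one year: 20,000 × (1 + 0.091/365)^365 = 20,000 × 1.095257 = $21,905.13.
Effective rate on net proceeds: 21,905.13 / 19,565 − 1 = 0.119608 = 11.96%.

11.96%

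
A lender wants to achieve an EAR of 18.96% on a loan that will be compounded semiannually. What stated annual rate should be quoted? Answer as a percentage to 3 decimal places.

18.138%

(1 + r/2)^2 − 1 = 0.1896, so 1 + r/2 = 1.1896^(1/2).
r/2 = 0.090688, so r = 0.181376 = 18.138%.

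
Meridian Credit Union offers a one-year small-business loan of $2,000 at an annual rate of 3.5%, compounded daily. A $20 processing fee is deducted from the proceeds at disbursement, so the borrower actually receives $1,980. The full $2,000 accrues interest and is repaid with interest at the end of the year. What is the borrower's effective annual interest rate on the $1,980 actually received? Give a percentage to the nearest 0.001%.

4.608%

Amount owed after one year: 2,000 × (1 + 0.035/365)^365 = 2,000 × 1.035618 = $2,071.24.
Effective rate on net proceeds: 2,071.24 / 1,980 − 1 = 0.046079 = 4.608%.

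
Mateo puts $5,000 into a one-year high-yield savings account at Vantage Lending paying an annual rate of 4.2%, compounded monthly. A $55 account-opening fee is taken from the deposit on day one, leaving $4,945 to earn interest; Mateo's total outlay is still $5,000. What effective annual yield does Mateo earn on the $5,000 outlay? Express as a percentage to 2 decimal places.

3.13%

Value after one year: 4,945 × (1 + 0.042/12)^12 = 4,945 × 1.042818 = $5,156.74.
Effective yield on the $5,000 outlay: 5,156.74 / 5,000 − 1 = 0.031347 = 3.13%.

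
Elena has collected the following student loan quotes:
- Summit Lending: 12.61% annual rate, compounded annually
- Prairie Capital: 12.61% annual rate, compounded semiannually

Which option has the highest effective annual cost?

Prairie Capital

Summit Lending: compounded annually, EAR = 12.610%
Prairie Capital: (1 + 0.1261/2)^2 − 1 = 13.008%
The highest effective annual rate is Prairie Capital at 13.008%.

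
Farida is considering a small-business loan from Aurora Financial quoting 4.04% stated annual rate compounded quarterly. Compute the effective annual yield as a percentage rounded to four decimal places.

4.1016%

EAR = (1 + 0.0404/4)^4 − 1.
= 1.041016 − 1 = 4.1016%.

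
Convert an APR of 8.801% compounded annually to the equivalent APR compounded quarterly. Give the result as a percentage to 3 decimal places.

8.525%

Compounded annually, EAR = nominal = 0.088010.
Solve (1 + r/4)^4 = 1.088010: r/4 = 1.088010^(1/4) − 1 = 0.021311, so r = 0.085246 = 8.525%.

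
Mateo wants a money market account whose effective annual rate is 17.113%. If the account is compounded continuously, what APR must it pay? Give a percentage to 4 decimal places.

15.7969%

Continuous: nominal r satisfies e^r − 1 = 0.17113.
r = ln(1 + 0.17113) = ln(1.17113) = 0.157969 = 15.7969%.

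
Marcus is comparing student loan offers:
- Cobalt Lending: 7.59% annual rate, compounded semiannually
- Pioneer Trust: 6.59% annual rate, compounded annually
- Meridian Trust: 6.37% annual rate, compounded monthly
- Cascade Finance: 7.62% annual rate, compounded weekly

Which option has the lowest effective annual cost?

Meridian Trust

Cobalt Lending: (1 + 0.0759/2)^2 − 1 = 7.734%
Pioneer Trust: compounded annually, EAR = 6.590%
Meridian Trust: (1 + 0.0637/12)^12 − 1 = 6.559%
Cascade Finance: (1 + 0.0762/52)^52 − 1 = 7.912%
The lowest effective annual rate is Meridian Trust at 6.559%.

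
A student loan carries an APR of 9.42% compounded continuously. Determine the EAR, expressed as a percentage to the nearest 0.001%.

With continuous compounding, EAR = e^0.0942 − 1.
e^0.0942 = 1.098779, so EAR = 0.098779 = 9.878%.

9.878%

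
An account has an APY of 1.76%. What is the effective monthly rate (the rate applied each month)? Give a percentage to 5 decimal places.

The per-month rate i satisfies (1 + i)^12 = 1 + 0.0176.
i = 1.0176^(1/12) − 1 = 0.0014550 = 0.14550%.

0.14550%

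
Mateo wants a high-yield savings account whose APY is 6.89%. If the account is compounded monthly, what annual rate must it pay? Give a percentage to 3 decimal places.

(1 + r/12)^12 − 1 = 0.0689, so 1 + r/12 = 1.0689^(1/12).
r/12 = 0.005568, so r = 0.066815 = 6.682%.

6.682%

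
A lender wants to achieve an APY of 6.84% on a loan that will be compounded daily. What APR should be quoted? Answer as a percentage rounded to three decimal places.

6.617%

(1 + r/365)^365 − 1 = 0.0684, so 1 + r/365 = 1.0684^(1/365).
r/365 = 0.000181, so r = 0.066168 = 6.617%.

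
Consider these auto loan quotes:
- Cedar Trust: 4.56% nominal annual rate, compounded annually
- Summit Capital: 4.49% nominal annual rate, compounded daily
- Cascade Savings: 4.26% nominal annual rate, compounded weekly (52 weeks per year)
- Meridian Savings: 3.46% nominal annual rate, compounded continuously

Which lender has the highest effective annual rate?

Cedar Trust: compounded annually, EAR = 4.560%
Summit Capital: (1 + 0.0449/365)^365 − 1 = 4.592%
Cascade Savings: (1 + 0.0426/52)^52 − 1 = 4.350%
Meridian Savings: e^0.0346 − 1 = 3.521%
The highest effective annual rate is Summit Capital at 4.592%.

Summit Capital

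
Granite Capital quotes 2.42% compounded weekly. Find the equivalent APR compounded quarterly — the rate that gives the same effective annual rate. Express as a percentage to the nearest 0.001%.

EAR = (1 + 0.0242/52)^52 − 1 = 0.024489.
Solve (1 + r/4)^4 = 1.024489: r/4 = 1.024489^(1/4) − 1 = 0.006067, so r = 0.024268 = 2.427%.

2.427%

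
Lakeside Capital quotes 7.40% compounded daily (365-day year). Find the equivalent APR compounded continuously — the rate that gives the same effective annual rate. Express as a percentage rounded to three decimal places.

7.399%

EAR = (1 + 0.0740/365)^365 − 1 = 0.076799.
Equivalent continuous rate: r = ln(1 + 0.076799) = 0.073992 = 7.399%.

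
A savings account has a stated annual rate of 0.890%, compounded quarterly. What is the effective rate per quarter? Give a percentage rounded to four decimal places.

With a nominal annual rate compounded quarterly, the periodic rate is the nominal rate divided by 4.
i = 0.00890 / 4 = 0.0022250 = 0.2225%.

0.2225%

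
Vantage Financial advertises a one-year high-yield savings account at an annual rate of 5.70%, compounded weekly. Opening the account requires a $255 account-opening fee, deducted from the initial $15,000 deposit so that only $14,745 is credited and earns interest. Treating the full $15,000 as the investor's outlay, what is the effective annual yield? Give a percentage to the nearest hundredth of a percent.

4.06%

Value after one year: 14,745 × (1 + 0.0570/52)^52 = 14,745 × 1.058623 = $15,609.39.
Effective yield on the $15,000 outlay: 15,609.39 / 15,000 − 1 = 0.040626 = 4.06%.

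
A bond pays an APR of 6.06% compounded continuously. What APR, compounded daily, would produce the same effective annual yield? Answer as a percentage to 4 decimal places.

6.0605%

EAR under continuous compounding: e^0.0606 − 1 = 0.062474.
Solve (1 + r/365)^365 = 1.062474: r/365 = 1.062474^(1/365) − 1 = 0.000166, so r = 0.060605 = 6.0605%.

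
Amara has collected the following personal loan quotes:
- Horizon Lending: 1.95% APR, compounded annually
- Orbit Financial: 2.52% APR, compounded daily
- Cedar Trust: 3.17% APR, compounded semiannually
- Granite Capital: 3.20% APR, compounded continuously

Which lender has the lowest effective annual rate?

Horizon Lending

Horizon Lending: compounded annually, EAR = 1.950%
Orbit Financial: (1 + 0.0252/365)^365 − 1 = 2.552%
Cedar Trust: (1 + 0.0317/2)^2 − 1 = 3.195%
Granite Capital: e^0.0320 − 1 = 3.252%
The lowest effective annual rate is Horizon Lending at 1.950%.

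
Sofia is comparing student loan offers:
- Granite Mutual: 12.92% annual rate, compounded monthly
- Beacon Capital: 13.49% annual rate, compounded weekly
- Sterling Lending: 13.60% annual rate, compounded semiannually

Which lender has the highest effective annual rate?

Beacon Capital

Granite Mutual: (1 + 0.1292/12)^12 − 1 = 13.713%
Beacon Capital: (1 + 0.1349/52)^52 − 1 = 14.422%
Sterling Lending: (1 + 0.1360/2)^2 − 1 = 14.062%
The highest effective annual rate is Beacon Capital at 14.422%.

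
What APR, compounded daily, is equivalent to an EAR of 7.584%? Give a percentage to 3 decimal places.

(1 + r/365)^365 − 1 = 0.07584, so 1 + r/365 = 1.07584^(1/365).
r/365 = 0.000200, so r = 0.073109 = 7.311%.

7.311%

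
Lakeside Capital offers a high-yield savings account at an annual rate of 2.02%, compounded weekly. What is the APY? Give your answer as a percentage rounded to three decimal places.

2.040%

EAR = (1 + 0.0202/52)^52 − 1.
= 1.020401 − 1 = 2.040%.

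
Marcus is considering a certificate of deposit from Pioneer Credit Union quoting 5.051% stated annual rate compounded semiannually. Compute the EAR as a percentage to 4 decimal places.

EAR = (1 + 0.05051/2)^2 − 1.
= (1 + 0.025255)^2 − 1 = 1.051148 − 1 = 5.1148%.

5.1148%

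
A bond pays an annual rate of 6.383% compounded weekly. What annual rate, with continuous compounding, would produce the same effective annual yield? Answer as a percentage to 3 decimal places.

6.379%

EAR = (1 + 0.06383/52)^52 − 1 = 0.065869.
Equivalent continuous rate: r = ln(1 + 0.065869) = 0.063791 = 6.379%.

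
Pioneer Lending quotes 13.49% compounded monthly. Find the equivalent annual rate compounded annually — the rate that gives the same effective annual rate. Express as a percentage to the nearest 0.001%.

EAR = (1 + 0.1349/12)^12 − 1 = 0.143561.
Compounded annually, the equivalent nominal rate is the EAR itself: 14.356%.

14.356%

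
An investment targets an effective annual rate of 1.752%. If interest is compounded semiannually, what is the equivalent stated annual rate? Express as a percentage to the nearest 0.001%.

1.744%

(1 + r/2)^2 − 1 = 0.01752, so 1 + r/2 = 1.01752^(1/2).
r/2 = 0.008722, so r = 0.017444 = 1.744%.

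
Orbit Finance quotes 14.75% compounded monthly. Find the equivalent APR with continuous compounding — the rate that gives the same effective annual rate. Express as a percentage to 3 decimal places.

14.660%

EAR = (1 + 0.1475/12)^12 − 1 = 0.157892.
Equivalent continuous rate: r = ln(1 + 0.157892) = 0.146601 = 14.660%.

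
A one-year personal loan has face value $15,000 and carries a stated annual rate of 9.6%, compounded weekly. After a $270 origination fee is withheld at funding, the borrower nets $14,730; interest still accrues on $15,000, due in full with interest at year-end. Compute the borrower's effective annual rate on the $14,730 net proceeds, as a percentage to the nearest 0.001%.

Amount owed after one year: 15,000 × (1 + 0.096/52)^52 = 15,000 × 1.100662 = $16,509.92.
Effective rate on net proceeds: 16,509.92 / 14,730 − 1 = 0.120837 = 12.084%.

12.084%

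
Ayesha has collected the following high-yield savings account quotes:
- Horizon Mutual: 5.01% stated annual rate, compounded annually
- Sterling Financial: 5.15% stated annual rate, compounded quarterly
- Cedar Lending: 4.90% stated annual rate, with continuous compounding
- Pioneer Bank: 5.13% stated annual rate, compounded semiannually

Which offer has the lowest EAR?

Horizon Mutual

Horizon Mutual: compounded annually, EAR = 5.010%
Sterling Financial: (1 + 0.0515/4)^4 − 1 = 5.250%
Cedar Lending: e^0.0490 − 1 = 5.022%
Pioneer Bank: (1 + 0.0513/2)^2 − 1 = 5.196%
The lowest effective annual rate is Horizon Mutual at 5.010%.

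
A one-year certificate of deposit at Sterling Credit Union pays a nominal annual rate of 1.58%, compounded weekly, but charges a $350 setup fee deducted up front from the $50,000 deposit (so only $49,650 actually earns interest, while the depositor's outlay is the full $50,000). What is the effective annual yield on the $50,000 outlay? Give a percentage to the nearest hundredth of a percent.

0.88%

Value after one year: 49,650 × (1 + 0.0158/52)^52 = 49,650 × 1.015923 = $50,440.58.
Effective yield on the $50,000 outlay: 50,440.58 / 50,000 − 1 = 0.008812 = 0.88%.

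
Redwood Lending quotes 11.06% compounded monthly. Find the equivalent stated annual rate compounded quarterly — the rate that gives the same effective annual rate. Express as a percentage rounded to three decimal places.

EAR = (1 + 0.1106/12)^12 − 1 = 0.116382.
Solve (1 + r/4)^4 = 1.116382: r/4 = 1.116382^(1/4) − 1 = 0.027906, so r = 0.111622 = 11.162%.

11.162%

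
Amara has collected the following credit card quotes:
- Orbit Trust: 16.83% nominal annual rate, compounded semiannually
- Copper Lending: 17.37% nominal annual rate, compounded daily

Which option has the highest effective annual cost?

Copper Lending

Orbit Trust: (1 + 0.1683/2)^2 − 1 = 17.538%
Copper Lending: (1 + 0.1737/365)^365 − 1 = 18.965%
The highest effective annual rate is Copper Lending at 18.965%.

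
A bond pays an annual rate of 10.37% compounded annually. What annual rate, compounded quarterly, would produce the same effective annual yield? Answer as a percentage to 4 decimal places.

9.9895%

Compounded annually, EAR = nominal = 0.103700.
Solve (1 + r/4)^4 = 1.103700: r/4 = 1.103700^(1/4) − 1 = 0.024974, so r = 0.099895 = 9.9895%.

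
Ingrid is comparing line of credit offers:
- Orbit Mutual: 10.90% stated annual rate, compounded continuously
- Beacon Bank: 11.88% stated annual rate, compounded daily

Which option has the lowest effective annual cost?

Orbit Mutual

Orbit Mutual: e^0.1090 − 1 = 11.516%
Beacon Bank: (1 + 0.1188/365)^365 − 1 = 12.612%
The lowest effective annual rate is Orbit Mutual at 11.516%.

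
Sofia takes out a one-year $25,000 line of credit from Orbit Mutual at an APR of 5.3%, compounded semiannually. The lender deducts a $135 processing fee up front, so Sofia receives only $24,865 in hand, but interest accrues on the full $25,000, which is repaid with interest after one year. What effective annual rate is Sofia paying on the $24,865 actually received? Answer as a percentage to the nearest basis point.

5.94%

Amount owed after one year: 25,000 × (1 + 0.053/2)^2 = 25,000 × 1.053702 = $26,342.56.
Effective rate on net proceeds: 26,342.56 / 24,865 − 1 = 0.059423 = 5.94%.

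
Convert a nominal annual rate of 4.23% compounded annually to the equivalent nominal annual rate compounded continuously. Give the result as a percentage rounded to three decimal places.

4.143%

Compounded annually, EAR = nominal = 0.042300.
Equivalent continuous rate: r = ln(1 + 0.042300) = 0.041430 = 4.143%.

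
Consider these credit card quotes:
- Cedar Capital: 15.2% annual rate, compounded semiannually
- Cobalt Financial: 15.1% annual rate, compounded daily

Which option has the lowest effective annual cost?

Cedar Capital

Cedar Capital: (1 + 0.152/2)^2 − 1 = 15.778%
Cobalt Financial: (1 + 0.151/365)^365 − 1 = 16.296%
The lowest effective annual rate is Cedar Capital at 15.778%.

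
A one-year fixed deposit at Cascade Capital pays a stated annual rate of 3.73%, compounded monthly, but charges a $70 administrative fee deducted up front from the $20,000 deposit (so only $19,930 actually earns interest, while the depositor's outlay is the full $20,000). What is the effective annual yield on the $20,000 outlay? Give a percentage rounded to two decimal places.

3.43%

Value after one year: 19,930 × (1 + 0.0373/12)^12 = 19,930 × 1.037944 = $20,686.23.
Effective yield on the $20,000 outlay: 20,686.23 / 20,000 − 1 = 0.034312 = 3.43%.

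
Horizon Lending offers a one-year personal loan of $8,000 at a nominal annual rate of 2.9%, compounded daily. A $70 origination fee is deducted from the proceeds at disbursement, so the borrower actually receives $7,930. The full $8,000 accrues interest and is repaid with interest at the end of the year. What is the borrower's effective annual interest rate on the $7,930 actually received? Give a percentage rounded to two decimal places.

Amount owed after one year: 8,000 × (1 + 0.029/365)^365 = 8,000 × 1.029423 = $8,235.39.
Effective rate on net proceeds: 8,235.39 / 7,930 − 1 = 0.038510 = 3.85%.

3.85%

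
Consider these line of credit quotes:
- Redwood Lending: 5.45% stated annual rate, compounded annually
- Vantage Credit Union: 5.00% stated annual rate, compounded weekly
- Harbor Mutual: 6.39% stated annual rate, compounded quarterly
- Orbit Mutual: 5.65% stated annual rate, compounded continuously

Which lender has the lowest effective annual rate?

Redwood Lending: compounded annually, EAR = 5.450%
Vantage Credit Union: (1 + 0.0500/52)^52 − 1 = 5.125%
Harbor Mutual: (1 + 0.0639/4)^4 − 1 = 6.545%
Orbit Mutual: e^0.0565 − 1 = 5.813%
The lowest effective annual rate is Vantage Credit Union at 5.125%.

Vantage Credit Union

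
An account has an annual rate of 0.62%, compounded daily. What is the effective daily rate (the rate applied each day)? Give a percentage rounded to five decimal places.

With a nominal annual rate compounded daily, the periodic rate is the nominal rate divided by 365.
i = 0.0062 / 365 = 0.0000170 = 0.00170%.

0.00170%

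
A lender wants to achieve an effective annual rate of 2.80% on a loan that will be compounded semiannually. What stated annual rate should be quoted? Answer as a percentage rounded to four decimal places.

2.7807%

(1 + r/2)^2 − 1 = 0.0280, so 1 + r/2 = 1.0280^(1/2).
r/2 = 0.013903, so r = 0.027807 = 2.7807%.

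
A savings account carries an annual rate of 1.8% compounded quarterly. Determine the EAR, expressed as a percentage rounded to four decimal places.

EAR = (1 + 0.018/4)^4 − 1.
= (1 + 0.004500)^4 − 1 = 1.018122 − 1 = 1.8122%.

1.8122%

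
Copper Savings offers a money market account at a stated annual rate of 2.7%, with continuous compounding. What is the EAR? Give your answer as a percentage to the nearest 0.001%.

2.737%

With continuous compounding, EAR = e^0.027 − 1.
e^0.027 = 1.027368, so EAR = 0.027368 = 2.737%.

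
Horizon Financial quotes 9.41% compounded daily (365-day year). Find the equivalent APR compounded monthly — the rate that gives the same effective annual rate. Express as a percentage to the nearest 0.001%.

EAR = (1 + 0.0941/365)^365 − 1 = 0.098656.
Solve (1 + r/12)^12 = 1.098656: r/12 = 1.098656^(1/12) − 1 = 0.007871, so r = 0.094458 = 9.446%.

9.446%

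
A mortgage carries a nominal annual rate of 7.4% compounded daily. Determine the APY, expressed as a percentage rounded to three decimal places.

7.680%

EAR = (1 + 0.074/365)^365 − 1.
= 1.076799 − 1 = 7.680%.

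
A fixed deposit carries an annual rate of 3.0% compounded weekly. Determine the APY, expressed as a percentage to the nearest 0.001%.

3.045%

EAR = (1 + 0.030/52)^52 − 1.
= (1 + 0.000577)^52 − 1 = 1.030446 − 1 = 3.045%.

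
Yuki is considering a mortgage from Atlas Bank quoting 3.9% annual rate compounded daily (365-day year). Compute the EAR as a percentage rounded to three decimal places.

EAR = (1 + 0.039/365)^365 − 1.
= (1 + 0.000107)^365 − 1 = 1.039768 − 1 = 3.977%.

3.977%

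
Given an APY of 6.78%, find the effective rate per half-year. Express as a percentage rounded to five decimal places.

3.33441%

The per-half-year rate i satisfies (1 + i)^2 = 1 + 0.0678.
i = 1.0678^(1/2) − 1 = 0.0333441 = 3.33441%.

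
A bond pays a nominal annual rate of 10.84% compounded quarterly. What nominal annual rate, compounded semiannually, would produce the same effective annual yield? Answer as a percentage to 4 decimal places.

10.9869%

EAR = (1 + 0.1084/4)^4 − 1 = 0.112887.
Solve (1 + r/2)^2 = 1.112887: r/2 = 1.112887^(1/2) − 1 = 0.054934, so r = 0.109869 = 10.9869%.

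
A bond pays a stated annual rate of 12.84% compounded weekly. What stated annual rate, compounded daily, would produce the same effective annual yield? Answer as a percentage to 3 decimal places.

12.826%

EAR = (1 + 0.1284/52)^52 − 1 = 0.136828.
Solve (1 + r/365)^365 = 1.136828: r/365 = 1.136828^(1/365) − 1 = 0.000351, so r = 0.128264 = 12.826%.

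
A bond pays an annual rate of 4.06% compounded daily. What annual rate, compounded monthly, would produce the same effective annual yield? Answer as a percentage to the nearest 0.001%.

4.067%

EAR = (1 + 0.0406/365)^365 − 1 = 0.041433.
Solve (1 + r/12)^12 = 1.041433: r/12 = 1.041433^(1/12) − 1 = 0.003389, so r = 0.040666 = 4.067%.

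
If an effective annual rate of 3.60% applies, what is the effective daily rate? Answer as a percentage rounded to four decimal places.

0.0097%

The per-day rate i satisfies (1 + i)^365 = 1 + 0.0360.
i = 1.0360^(1/365) − 1 = 0.0000969 = 0.0097%.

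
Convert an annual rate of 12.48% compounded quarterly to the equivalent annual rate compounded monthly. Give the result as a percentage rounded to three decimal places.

EAR = (1 + 0.1248/4)^4 − 1 = 0.130763.
Solve (1 + r/12)^12 = 1.130763: r/12 = 1.130763^(1/12) − 1 = 0.010294, so r = 0.123524 = 12.352%.

12.352%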